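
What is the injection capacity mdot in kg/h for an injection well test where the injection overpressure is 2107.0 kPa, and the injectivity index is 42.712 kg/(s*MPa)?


mdot = II * dP / 1000
mdot = 42.712 * 2107.0 / 1000
mdot = 89.99418 kg/s
Convert: 89.99418 kg/s * 3600.0 = 3.2398e+05 kg/h
mdot = 3.2398e+05 kg/h


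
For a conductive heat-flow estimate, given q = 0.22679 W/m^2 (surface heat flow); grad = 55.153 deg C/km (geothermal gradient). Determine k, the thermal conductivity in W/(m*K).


k = q * 1000 / grad
k = 0.22679 * 1000 / 55.153
k = 4.1120 W/(m*K)


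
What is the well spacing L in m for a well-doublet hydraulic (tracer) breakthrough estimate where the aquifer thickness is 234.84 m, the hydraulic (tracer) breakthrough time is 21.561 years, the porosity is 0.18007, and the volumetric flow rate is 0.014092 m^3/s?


L = sqrt(t_bt*365.25*86400*3*Qv / (pi*hr*phi))
L = sqrt(21.561*365.25*86400*3*0.014092 / (pi*234.84*0.18007))
L = 465.32 m


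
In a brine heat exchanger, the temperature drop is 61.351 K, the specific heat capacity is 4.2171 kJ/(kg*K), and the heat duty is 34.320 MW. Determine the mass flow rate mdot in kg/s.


mdot = Q * 1000 / (cp * dT)
mdot = 34.320 * 1000 / (4.2171 * 61.351)
mdot = 132.65 kg/s


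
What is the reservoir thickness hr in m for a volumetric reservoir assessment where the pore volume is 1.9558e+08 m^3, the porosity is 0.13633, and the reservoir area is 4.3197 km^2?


hr = Vp / (A * 1e6 * phi)
hr = 1.9558e+08 / (4.3197 * 1e6 * 0.13633)
hr = 332.11 m


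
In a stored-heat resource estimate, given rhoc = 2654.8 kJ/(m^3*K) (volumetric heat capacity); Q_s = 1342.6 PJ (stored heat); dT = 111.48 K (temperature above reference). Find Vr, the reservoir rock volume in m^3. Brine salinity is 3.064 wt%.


Vr = Q_s * 1e12 / (rhoc * dT)
Vr = 1342.6 * 1e12 / (2654.8 * 111.48)
Vr = 4.5365e+09 m^3


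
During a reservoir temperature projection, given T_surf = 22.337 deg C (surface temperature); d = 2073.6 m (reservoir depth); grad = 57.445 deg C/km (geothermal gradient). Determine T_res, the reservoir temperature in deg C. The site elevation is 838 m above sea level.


T_res = T_surf + grad * d / 1000
T_res = 22.337 + 57.445 * 2073.6 / 1000
T_res = 141.45 deg C


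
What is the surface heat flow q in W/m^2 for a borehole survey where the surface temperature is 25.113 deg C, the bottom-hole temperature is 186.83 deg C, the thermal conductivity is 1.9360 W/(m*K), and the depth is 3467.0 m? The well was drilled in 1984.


Step 1: grad = (T_d - T_surf)/d * 1000 = (186.83 - 25.113)/3467.0 * 1000 = 46.64465 deg C/km
Step 2: q = k * grad / 1000 = 1.936 * 46.64465 / 1000 = 0.090304 W/m^2
q = 0.090304 W/m^2


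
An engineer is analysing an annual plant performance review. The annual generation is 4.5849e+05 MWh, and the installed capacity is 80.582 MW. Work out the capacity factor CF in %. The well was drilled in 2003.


CF = E_a / (cap * 8760) * 100
CF = 4.5849e+05 / (80.582 * 8760) * 100
CF = 64.951 %


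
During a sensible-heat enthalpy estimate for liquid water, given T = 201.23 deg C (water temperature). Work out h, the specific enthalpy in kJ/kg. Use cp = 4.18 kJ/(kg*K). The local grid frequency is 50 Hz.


h = cp * T
h = 4.18 * 201.23
h = 841.14 kJ/kg


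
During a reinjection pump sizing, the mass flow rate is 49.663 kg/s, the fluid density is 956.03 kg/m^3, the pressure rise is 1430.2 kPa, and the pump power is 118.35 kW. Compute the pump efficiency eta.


eta = mdot * dP / (rho * P_pump)
eta = 49.663 * 1430.2 / (956.03 * 118.35)
eta = 0.62775


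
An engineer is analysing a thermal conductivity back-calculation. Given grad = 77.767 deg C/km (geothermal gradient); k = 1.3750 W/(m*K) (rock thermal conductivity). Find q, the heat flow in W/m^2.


q = k * grad / 1000
q = 1.3750 * 77.767 / 1000
q = 0.10693 W/m^2


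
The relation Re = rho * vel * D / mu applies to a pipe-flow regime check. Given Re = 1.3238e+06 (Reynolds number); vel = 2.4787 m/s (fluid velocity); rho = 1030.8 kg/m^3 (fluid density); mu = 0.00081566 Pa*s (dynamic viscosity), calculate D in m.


D = Re * mu / (rho * vel)
D = 1.3238e+06 * 0.00081566 / (1030.8 * 2.4787)
D = 0.42260 m


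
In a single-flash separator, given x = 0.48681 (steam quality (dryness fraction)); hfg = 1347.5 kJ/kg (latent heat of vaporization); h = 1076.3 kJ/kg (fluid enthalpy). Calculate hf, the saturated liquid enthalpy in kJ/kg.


hf = h - x * hfg
hf = 1076.3 - 0.48681 * 1347.5
hf = 420.32 kJ/kg


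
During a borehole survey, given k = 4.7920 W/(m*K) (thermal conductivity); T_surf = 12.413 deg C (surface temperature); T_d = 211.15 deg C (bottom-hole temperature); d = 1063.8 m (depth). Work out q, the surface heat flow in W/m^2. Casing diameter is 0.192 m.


Step 1: grad = (T_d - T_surf)/d * 1000 = (211.15 - 12.413)/1063.8 * 1000 = 186.8180 deg C/km
Step 2: q = k * grad / 1000 = 4.792 * 186.8180 / 1000 = 0.89523 W/m^2
q = 0.89523 W/m^2


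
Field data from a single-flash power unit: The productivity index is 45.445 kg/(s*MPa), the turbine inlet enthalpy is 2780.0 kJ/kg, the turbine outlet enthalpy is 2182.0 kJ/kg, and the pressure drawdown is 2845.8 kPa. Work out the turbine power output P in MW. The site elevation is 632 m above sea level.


Step 1: mdot = PI * dP / 1000 = 45.445 * 2845.8 / 1000 = 129.3274 kg/s
Step 2: P = mdot*(h_in - h_out)/1000 = 129.3274*(2780.0 - 2182.0)/1000 = 77.338 MW
P = 77.338 MW


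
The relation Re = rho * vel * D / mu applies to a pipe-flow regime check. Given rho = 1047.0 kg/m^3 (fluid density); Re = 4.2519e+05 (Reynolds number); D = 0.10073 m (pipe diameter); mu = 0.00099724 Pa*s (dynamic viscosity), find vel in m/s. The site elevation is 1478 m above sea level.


vel = Re * mu / (rho * D)
vel = 4.2519e+05 * 0.00099724 / (1047.0 * 0.10073)
vel = 4.0205 m/s


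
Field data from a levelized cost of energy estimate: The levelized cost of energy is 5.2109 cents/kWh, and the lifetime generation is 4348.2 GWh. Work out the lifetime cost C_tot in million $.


C_tot = LCOE / 100 * E_tot
C_tot = 5.2109 / 100 * 4348.2
C_tot = 226.58 million $


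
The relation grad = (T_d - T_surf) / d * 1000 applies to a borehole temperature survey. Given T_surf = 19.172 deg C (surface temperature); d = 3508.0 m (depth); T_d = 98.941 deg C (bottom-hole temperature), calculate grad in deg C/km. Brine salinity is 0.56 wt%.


grad = (T_d - T_surf) / d * 1000
grad = (98.941 - 19.172) / 3508.0 * 1000
grad = 22.739 deg C/km


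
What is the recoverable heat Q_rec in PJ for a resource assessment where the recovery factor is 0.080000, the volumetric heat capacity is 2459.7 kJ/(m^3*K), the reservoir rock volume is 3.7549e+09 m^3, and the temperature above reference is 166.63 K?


Step 1: Q_s = Vr*rhoc*dT/1e12 = 3.7549e+09*2459.7*166.63/1e12 = 1538.983 PJ
Step 2: Q_rec = Q_s * RF = 1538.983 * 0.08 = 123.12 PJ
Q_rec = 123.12 PJ


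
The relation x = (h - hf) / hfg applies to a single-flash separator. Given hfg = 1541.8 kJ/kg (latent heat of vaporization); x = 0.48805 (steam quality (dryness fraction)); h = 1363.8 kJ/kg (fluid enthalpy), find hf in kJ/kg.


hf = h - x * hfg
hf = 1363.8 - 0.48805 * 1541.8
hf = 611.32 kJ/kg


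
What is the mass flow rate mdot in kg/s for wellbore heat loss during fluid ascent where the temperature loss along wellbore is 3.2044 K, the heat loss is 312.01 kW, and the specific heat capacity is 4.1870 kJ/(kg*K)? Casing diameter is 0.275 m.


mdot = Q_loss / (cp * dT)
mdot = 312.01 / (4.1870 * 3.2044)
mdot = 23.255 kg/s


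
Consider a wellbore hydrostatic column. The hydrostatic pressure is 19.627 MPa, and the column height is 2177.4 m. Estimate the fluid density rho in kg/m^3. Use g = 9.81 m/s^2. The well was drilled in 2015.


rho = P * 1e6 / (g * h)
rho = 19.627 * 1e6 / (9.81 * 2177.4)
rho = 918.85 kg/m^3


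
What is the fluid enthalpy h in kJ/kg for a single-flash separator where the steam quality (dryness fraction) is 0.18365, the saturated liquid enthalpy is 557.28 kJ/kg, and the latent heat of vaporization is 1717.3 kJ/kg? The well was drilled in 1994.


h = hf + x * hfg
h = 557.28 + 0.18365 * 1717.3
h = 872.66 kJ/kg


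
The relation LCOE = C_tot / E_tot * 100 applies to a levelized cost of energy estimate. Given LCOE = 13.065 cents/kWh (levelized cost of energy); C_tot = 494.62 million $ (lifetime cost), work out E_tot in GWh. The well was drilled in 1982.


E_tot = C_tot / LCOE * 100
E_tot = 494.62 / 13.065 * 100
E_tot = 3785.8 GWh


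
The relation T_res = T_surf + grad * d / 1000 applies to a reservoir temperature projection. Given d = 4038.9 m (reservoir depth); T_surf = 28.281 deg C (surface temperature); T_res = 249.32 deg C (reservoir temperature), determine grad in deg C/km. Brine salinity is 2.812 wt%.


grad = (T_res - T_surf) / d * 1000
grad = (249.32 - 28.281) / 4038.9 * 1000
grad = 54.728 deg C/km


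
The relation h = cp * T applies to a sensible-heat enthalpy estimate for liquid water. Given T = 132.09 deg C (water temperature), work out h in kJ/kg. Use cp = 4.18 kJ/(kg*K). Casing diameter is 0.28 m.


h = cp * T
h = 4.18 * 132.09
h = 552.14 kJ/kg


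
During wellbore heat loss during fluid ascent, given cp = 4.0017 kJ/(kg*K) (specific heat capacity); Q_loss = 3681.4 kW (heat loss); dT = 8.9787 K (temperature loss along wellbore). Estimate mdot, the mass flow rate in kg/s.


mdot = Q_loss / (cp * dT)
mdot = 3681.4 / (4.0017 * 8.9787)
mdot = 102.46 kg/s


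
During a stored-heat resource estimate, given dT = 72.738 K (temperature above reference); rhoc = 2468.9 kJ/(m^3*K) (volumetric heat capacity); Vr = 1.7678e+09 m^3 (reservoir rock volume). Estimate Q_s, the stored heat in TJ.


Q_s = Vr * rhoc * dT / 1e12
Q_s = 1.7678e+09 * 2468.9 * 72.738 / 1e12
Q_s = 317.4666 PJ
Convert: 317.4666 PJ * 1000.0 = 3.1747e+05 TJ
Q_s = 3.1747e+05 TJ


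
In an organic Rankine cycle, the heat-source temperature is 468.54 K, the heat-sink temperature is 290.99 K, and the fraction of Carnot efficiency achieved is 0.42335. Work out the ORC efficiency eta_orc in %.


eta_orc = (1 - Tc/Th) * f * 100
eta_orc = (1 - 290.99/468.54) * 0.42335 * 100
eta_orc = 16.043 %


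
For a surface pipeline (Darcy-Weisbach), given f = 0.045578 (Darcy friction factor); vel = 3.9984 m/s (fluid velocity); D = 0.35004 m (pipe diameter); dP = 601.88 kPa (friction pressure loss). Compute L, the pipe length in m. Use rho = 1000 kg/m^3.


L = dP*1000*D / (f*rho*vel^2/2)
L = 601.88*1000*0.35004 / (0.045578*1000*3.9984^2/2)
L = 578.27 m


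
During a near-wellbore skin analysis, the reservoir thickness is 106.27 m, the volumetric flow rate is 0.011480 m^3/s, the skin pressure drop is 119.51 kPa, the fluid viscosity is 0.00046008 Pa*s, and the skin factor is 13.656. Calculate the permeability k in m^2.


k = S*q*mu / (2*pi*dP_s*1000*hr)
k = 13.656*0.011480*0.00046008 / (2*pi*119.51*1000*106.27)
k = 9.0387e-13 m^2


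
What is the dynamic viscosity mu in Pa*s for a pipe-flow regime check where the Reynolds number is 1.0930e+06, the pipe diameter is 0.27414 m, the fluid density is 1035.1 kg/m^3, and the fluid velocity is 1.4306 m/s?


mu = rho * vel * D / Re
mu = 1035.1 * 1.4306 * 0.27414 / 1.0930e+06
mu = 0.00037141 Pa*s


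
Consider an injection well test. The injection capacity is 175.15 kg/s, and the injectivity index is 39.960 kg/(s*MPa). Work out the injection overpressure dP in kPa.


dP = mdot * 1000 / II
dP = 175.15 * 1000 / 39.960
dP = 4383.1 kPa


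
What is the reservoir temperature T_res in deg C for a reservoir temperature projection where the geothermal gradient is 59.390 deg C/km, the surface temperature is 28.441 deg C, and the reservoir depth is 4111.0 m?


T_res = T_surf + grad * d / 1000
T_res = 28.441 + 59.390 * 4111.0 / 1000
T_res = 272.59 deg C


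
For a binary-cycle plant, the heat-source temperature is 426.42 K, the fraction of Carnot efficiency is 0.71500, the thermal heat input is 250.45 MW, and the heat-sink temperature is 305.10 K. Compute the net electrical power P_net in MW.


Step 1: eta = (1 - Tc/Th)*f = (1 - 305.1/426.42)*0.715 = 0.2034234
Step 2: P_net = eta * Q_in = 0.2034234 * 250.45 = 50.947 MW
P_net = 50.947 MW


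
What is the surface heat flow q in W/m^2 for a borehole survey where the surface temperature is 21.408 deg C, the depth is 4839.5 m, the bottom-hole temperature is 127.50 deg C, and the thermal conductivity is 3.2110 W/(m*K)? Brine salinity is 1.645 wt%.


Step 1: grad = (T_d - T_surf)/d * 1000 = (127.5 - 21.408)/4839.5 * 1000 = 21.92210 deg C/km
Step 2: q = k * grad / 1000 = 3.211 * 21.92210 / 1000 = 0.070392 W/m^2
q = 0.070392 W/m^2


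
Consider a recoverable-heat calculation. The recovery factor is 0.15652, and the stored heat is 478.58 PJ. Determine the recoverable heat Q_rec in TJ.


Q_rec = Q_s * RF
Q_rec = 478.58 * 0.15652
Q_rec = 74.90734 PJ
Convert: 74.90734 PJ * 1000.0 = 74907 TJ
Q_rec = 74907 TJ


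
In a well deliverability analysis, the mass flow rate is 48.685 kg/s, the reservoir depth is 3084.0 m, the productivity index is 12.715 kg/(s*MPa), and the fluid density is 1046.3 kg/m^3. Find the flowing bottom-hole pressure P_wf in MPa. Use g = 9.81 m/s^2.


Step 1: P_i = rho*g*h/1e6 = 1046.3*9.81*3084.0/1e6 = 31.65480 MPa
Step 2: P_wf = P_i - mdot/PI = 31.65480 - 48.685/12.715 = 27.826 MPa
P_wf = 27.826 MPa


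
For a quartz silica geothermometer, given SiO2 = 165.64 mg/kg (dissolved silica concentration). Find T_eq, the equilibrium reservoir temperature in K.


T_eq = 1309 / (5.19 - log10(SiO2)) - 273.15
T_eq = 1309 / (5.19 - log10(165.64)) - 273.15
T_eq = 167.4669 deg C
Convert to K: 167.4669 + 273.15 = 440.62 K
T_eq = 440.62 K


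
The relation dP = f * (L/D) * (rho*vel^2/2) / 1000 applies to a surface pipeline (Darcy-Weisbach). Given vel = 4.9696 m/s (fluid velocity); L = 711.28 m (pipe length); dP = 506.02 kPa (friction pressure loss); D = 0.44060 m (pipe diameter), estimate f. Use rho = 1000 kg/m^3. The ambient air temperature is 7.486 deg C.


f = dP*1000 / ((L/D)*(rho*vel^2/2))
f = 506.02*1000 / ((711.28/0.44060)*(1000*4.9696^2/2))
f = 0.025384


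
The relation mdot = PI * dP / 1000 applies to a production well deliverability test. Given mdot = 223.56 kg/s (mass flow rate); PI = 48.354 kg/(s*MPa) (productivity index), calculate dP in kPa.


dP = mdot * 1000 / PI
dP = 223.56 * 1000 / 48.354
dP = 4623.4 kPa


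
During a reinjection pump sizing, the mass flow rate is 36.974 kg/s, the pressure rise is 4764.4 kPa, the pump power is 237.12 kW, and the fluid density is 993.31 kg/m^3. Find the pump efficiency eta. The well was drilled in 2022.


eta = mdot * dP / (rho * P_pump)
eta = 36.974 * 4764.4 / (993.31 * 237.12)
eta = 0.74791


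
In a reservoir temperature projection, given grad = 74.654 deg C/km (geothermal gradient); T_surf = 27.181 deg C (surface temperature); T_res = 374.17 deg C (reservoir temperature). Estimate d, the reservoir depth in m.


d = (T_res - T_surf) / grad * 1000
d = (374.17 - 27.181) / 74.654 * 1000
d = 4648.0 m


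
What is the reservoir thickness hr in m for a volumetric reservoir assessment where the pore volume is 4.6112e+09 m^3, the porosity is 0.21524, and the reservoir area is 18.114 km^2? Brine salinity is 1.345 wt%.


hr = Vp / (A * 1e6 * phi)
hr = 4.6112e+09 / (18.114 * 1e6 * 0.21524)
hr = 1182.7 m


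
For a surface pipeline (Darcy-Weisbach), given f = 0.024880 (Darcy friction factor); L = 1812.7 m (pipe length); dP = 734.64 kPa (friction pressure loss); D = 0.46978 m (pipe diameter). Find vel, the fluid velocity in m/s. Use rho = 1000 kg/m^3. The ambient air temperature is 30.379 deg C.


vel = sqrt(dP*1000*2*D / (f*L*rho))
vel = sqrt(734.64*1000*2*0.46978 / (0.024880*1812.7*1000))
vel = 3.9121 m/s


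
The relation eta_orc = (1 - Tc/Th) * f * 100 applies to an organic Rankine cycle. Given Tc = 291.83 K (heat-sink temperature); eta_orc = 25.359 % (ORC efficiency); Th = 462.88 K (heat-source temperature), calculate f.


f = (eta_orc/100) / (1 - Tc/Th)
f = (25.359/100) / (1 - 291.83/462.88)
f = 0.68624


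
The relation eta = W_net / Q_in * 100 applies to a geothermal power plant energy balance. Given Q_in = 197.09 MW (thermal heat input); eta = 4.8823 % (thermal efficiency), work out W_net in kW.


W_net = eta / 100 * Q_in
W_net = 4.8823 / 100 * 197.09
W_net = 9.622525 MW
Convert: 9.622525 MW * 1000.0 = 9622.5 kW
W_net = 9622.5 kW


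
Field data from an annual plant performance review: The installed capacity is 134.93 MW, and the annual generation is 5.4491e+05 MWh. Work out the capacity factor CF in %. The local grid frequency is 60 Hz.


CF = E_a / (cap * 8760) * 100
CF = 5.4491e+05 / (134.93 * 8760) * 100
CF = 46.101 %


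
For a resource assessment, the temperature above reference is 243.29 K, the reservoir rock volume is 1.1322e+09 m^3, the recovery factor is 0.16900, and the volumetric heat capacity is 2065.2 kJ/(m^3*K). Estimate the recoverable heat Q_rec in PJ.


Step 1: Q_s = Vr*rhoc*dT/1e12 = 1.1322e+09*2065.2*243.29/1e12 = 568.8654 PJ
Step 2: Q_rec = Q_s * RF = 568.8654 * 0.169 = 96.138 PJ
Q_rec = 96.138 PJ


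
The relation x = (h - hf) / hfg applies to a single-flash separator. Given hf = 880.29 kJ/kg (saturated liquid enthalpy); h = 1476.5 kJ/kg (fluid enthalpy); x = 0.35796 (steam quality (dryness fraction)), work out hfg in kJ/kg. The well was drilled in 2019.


hfg = (h - hf) / x
hfg = (1476.5 - 880.29) / 0.35796
hfg = 1665.6 kJ/kg


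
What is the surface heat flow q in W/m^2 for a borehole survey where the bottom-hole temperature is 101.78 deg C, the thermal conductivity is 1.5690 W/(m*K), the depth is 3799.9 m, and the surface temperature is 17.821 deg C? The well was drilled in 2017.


Step 1: grad = (T_d - T_surf)/d * 1000 = (101.78 - 17.821)/3799.9 * 1000 = 22.09506 deg C/km
Step 2: q = k * grad / 1000 = 1.569 * 22.09506 / 1000 = 0.034667 W/m^2
q = 0.034667 W/m^2


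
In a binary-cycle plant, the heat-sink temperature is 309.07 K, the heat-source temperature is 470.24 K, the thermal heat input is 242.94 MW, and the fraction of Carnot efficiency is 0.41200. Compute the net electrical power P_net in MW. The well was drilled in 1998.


Step 1: eta = (1 - Tc/Th)*f = (1 - 309.07/470.24)*0.412 = 0.1412088
Step 2: P_net = eta * Q_in = 0.1412088 * 242.94 = 34.305 MW
P_net = 34.305 MW


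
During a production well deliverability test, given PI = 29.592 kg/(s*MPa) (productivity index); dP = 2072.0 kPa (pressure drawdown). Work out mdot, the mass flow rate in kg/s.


mdot = PI * dP / 1000
mdot = 29.592 * 2072.0 / 1000
mdot = 61.315 kg/s


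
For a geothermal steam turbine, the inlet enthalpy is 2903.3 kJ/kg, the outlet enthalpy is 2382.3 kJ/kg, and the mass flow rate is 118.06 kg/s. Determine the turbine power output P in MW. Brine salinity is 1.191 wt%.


P = mdot * (h_in - h_out) / 1000
P = 118.06 * (2903.3 - 2382.3) / 1000
P = 61.509 MW


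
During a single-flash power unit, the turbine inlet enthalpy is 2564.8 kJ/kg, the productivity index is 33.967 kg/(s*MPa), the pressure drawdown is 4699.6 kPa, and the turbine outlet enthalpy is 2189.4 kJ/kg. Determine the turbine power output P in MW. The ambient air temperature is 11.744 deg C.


Step 1: mdot = PI * dP / 1000 = 33.967 * 4699.6 / 1000 = 159.6313 kg/s
Step 2: P = mdot*(h_in - h_out)/1000 = 159.6313*(2564.8 - 2189.4)/1000 = 59.926 MW
P = 59.926 MW


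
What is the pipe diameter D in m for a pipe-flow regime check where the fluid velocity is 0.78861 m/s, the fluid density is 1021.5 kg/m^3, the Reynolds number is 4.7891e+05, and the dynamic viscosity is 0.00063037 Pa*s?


D = Re * mu / (rho * vel)
D = 4.7891e+05 * 0.00063037 / (1021.5 * 0.78861)
D = 0.37476 m


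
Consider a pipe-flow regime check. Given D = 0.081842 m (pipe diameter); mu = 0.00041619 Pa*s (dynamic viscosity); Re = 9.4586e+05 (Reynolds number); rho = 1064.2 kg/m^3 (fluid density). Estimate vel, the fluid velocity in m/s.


vel = Re * mu / (rho * D)
vel = 9.4586e+05 * 0.00041619 / (1064.2 * 0.081842)
vel = 4.5198 m/s


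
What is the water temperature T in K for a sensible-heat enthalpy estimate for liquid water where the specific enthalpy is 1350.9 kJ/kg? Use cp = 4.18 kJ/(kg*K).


T = h / cp
T = 1350.9 / 4.18
T = 323.1818 deg C
Convert to K: 323.1818 + 273.15 = 596.33 K
T = 596.33 K


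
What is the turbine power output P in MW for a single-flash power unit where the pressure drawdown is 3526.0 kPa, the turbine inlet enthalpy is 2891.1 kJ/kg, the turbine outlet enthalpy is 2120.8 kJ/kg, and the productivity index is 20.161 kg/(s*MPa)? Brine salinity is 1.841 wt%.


Step 1: mdot = PI * dP / 1000 = 20.161 * 3526.0 / 1000 = 71.08769 kg/s
Step 2: P = mdot*(h_in - h_out)/1000 = 71.08769*(2891.1 - 2120.8)/1000 = 54.759 MW
P = 54.759 MW


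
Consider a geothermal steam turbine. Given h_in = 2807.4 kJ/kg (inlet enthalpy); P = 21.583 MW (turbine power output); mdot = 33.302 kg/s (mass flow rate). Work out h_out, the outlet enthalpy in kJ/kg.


h_out = h_in - P * 1000 / mdot
h_out = 2807.4 - 21.583 * 1000 / 33.302
h_out = 2159.3 kJ/kg


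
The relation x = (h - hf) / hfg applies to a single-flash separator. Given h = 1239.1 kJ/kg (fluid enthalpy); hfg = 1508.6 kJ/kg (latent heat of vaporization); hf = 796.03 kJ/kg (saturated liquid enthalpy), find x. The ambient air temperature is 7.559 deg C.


x = (h - hf) / hfg
x = (1239.1 - 796.03) / 1508.6
x = 0.29370


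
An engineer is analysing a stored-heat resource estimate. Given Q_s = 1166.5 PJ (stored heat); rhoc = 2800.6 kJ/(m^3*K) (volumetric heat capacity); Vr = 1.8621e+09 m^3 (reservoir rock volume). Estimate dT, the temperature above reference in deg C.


dT = Q_s * 1e12 / (Vr * rhoc)
dT = 1166.5 * 1e12 / (1.8621e+09 * 2800.6)
dT = 223.6818 K
Convert (temperature difference, 1 K = 1 deg C): 223.6818 K = 223.6818 deg C
dT = 223.68 deg C


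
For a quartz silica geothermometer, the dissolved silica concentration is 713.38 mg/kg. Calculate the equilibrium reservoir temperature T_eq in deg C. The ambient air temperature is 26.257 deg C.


T_eq = 1309 / (5.19 - log10(SiO2)) - 273.15
T_eq = 1309 / (5.19 - log10(713.38)) - 273.15
T_eq = 287.05 deg C


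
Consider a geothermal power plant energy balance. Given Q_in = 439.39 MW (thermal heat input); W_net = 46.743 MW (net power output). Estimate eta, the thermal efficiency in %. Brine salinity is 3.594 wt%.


eta = W_net / Q_in * 100
eta = 46.743 / 439.39 * 100
eta = 10.638 %


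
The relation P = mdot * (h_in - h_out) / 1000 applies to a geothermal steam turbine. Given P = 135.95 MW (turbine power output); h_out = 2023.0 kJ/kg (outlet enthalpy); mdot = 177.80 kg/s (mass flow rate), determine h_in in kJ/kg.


h_in = h_out + P * 1000 / mdot
h_in = 2023.0 + 135.95 * 1000 / 177.80
h_in = 2787.6 kJ/kg


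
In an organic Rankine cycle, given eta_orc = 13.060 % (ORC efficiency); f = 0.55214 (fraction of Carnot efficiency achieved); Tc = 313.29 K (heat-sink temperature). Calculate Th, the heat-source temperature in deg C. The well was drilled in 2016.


Th = Tc / (1 - (eta_orc/100)/f)
Th = 313.29 / (1 - (13.060/100)/0.55214)
Th = 410.3524 K
Convert to deg C: 410.3524 - 273.15 = 137.20 deg C
Th = 137.20 deg C


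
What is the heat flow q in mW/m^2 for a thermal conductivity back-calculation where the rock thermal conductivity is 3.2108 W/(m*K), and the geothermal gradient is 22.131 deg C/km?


q = k * grad / 1000
q = 3.2108 * 22.131 / 1000
q = 0.07105821 W/m^2
Convert: 0.07105821 W/m^2 * 1000.0 = 71.058 mW/m^2
q = 71.058 mW/m^2


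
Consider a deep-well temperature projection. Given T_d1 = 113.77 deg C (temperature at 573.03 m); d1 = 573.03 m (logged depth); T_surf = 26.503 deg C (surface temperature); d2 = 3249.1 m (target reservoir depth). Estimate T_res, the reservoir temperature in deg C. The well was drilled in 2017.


Step 1: grad = (T_d1 - T_surf)/d1 * 1000 = (113.77 - 26.503)/573.03 * 1000 = 152.2905 deg C/km
Step 2: T_res = T_surf + grad*d2/1000 = 26.503 + 152.2905*3249.1/1000 = 521.31 deg C
T_res = 521.31 deg C


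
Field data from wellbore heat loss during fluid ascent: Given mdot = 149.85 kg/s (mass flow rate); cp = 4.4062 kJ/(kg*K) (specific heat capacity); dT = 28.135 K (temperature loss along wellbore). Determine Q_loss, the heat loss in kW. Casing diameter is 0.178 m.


Q_loss = mdot * cp * dT
Q_loss = 149.85 * 4.4062 * 28.135
Q_loss = 18577 kW


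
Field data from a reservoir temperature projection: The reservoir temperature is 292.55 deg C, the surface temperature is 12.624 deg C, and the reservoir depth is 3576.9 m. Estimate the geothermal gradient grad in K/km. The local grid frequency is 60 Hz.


grad = (T_res - T_surf) / d * 1000
grad = (292.55 - 12.624) / 3576.9 * 1000
grad = 78.25939 deg C/km
Convert: 78.25939 deg C/km * 1.0 = 78.259 K/km
grad = 78.259 K/km


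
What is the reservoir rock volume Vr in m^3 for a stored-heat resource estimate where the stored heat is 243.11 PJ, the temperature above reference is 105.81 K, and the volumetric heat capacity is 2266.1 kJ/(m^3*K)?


Vr = Q_s * 1e12 / (rhoc * dT)
Vr = 243.11 * 1e12 / (2266.1 * 105.81)
Vr = 1.0139e+09 m^3


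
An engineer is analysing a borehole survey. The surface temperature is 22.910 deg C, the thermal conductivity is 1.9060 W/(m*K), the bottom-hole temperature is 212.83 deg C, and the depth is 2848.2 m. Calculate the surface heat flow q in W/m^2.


Step 1: grad = (T_d - T_surf)/d * 1000 = (212.83 - 22.91)/2848.2 * 1000 = 66.68071 deg C/km
Step 2: q = k * grad / 1000 = 1.906 * 66.68071 / 1000 = 0.12709 W/m^2
q = 0.12709 W/m^2


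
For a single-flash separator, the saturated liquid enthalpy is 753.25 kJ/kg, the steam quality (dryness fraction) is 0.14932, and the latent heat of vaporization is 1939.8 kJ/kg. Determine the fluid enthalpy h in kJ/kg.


h = hf + x * hfg
h = 753.25 + 0.14932 * 1939.8
h = 1042.9 kJ/kg


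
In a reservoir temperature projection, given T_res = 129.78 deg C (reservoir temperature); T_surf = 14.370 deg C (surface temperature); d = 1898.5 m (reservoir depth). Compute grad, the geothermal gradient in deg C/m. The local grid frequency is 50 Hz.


grad = (T_res - T_surf) / d * 1000
grad = (129.78 - 14.370) / 1898.5 * 1000
grad = 60.79010 deg C/km
Convert: 60.79010 deg C/km * 0.001 = 0.060790 deg C/m
grad = 0.060790 deg C/m


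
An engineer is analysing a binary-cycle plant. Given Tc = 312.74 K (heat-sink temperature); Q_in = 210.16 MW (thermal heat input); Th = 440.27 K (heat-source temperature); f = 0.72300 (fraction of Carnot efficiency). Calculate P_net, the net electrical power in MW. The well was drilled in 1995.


Step 1: eta = (1 - Tc/Th)*f = (1 - 312.74/440.27)*0.723 = 0.2094265
Step 2: P_net = eta * Q_in = 0.2094265 * 210.16 = 44.013 MW
P_net = 44.013 MW


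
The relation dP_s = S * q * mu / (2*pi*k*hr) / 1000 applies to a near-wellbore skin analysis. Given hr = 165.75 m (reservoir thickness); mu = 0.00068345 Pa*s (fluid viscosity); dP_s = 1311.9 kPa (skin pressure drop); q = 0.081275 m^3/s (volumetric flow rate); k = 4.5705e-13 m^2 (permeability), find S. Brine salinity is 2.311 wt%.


S = dP_s * 1000 * 2*pi*k*hr / (q*mu)
S = 1311.9 * 1000 * 2*pi*4.5705e-13*165.75 / (0.081275*0.00068345)
S = 11.242


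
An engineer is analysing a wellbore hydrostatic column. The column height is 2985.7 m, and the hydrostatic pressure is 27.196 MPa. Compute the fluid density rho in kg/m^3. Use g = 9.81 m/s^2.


rho = P * 1e6 / (g * h)
rho = 27.196 * 1e6 / (9.81 * 2985.7)
rho = 928.52 kg/m^3


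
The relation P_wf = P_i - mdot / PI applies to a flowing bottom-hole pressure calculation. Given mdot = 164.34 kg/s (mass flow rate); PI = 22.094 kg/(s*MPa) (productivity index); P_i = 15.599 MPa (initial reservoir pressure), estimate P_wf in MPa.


P_wf = P_i - mdot / PI
P_wf = 15.599 - 164.34 / 22.094
P_wf = 8.1608 MPa


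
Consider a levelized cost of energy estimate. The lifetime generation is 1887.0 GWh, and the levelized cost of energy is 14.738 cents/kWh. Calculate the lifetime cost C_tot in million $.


C_tot = LCOE / 100 * E_tot
C_tot = 14.738 / 100 * 1887.0
C_tot = 278.11 million $


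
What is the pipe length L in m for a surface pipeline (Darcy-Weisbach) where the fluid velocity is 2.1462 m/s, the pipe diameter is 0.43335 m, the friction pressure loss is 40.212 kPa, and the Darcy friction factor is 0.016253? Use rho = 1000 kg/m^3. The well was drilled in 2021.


L = dP*1000*D / (f*rho*vel^2/2)
L = 40.212*1000*0.43335 / (0.016253*1000*2.1462^2/2)
L = 465.53 m


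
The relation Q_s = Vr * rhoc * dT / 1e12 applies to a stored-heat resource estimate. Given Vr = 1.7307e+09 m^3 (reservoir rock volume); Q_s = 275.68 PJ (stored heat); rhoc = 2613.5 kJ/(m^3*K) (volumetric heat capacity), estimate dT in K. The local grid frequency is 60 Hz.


dT = Q_s * 1e12 / (Vr * rhoc)
dT = 275.68 * 1e12 / (1.7307e+09 * 2613.5)
dT = 60.948 K


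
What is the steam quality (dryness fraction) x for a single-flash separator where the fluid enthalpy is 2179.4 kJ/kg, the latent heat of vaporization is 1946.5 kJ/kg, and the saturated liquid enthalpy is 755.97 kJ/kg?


x = (h - hf) / hfg
x = (2179.4 - 755.97) / 1946.5
x = 0.73128


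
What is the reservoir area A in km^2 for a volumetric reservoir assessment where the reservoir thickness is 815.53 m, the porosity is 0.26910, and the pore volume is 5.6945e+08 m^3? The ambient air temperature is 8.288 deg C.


A = Vp / (1e6 * hr * phi)
A = 5.6945e+08 / (1e6 * 815.53 * 0.26910)
A = 2.5948 km^2


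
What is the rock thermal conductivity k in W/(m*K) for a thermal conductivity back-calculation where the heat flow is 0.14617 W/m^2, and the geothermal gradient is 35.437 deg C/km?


k = q / (grad / 1000)
k = 0.14617 / (35.437 / 1000)
k = 4.1248 W/(m*K)


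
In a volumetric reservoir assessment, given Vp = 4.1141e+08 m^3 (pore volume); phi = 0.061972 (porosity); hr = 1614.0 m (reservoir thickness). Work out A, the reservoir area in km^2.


A = Vp / (1e6 * hr * phi)
A = 4.1141e+08 / (1e6 * 1614.0 * 0.061972)
A = 4.1132 km^2


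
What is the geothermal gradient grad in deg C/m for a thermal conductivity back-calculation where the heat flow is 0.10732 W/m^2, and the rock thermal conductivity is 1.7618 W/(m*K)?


grad = q / k * 1000
grad = 0.10732 / 1.7618 * 1000
grad = 60.91497 deg C/km
Convert: 60.91497 deg C/km * 0.001 = 0.060915 deg C/m
grad = 0.060915 deg C/m


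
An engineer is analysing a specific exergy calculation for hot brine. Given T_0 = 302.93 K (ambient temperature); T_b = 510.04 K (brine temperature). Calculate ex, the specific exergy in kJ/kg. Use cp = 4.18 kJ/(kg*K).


ex = cp * ((T_b - T_0) - T_0 * ln(T_b/T_0))
ex = 4.18 * ((510.04 - 302.93) - 302.93 * ln(510.04/302.93))
ex = 206.02 kJ/kg


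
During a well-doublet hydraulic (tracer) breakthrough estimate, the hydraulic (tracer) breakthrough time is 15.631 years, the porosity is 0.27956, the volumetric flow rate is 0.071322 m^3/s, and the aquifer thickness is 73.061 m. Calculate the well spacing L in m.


L = sqrt(t_bt*365.25*86400*3*Qv / (pi*hr*phi))
L = sqrt(15.631*365.25*86400*3*0.071322 / (pi*73.061*0.27956))
L = 1282.5 m


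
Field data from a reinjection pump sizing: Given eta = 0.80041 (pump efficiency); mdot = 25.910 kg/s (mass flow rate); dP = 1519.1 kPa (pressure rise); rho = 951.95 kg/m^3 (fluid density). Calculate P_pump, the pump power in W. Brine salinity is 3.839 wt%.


P_pump = mdot * dP / (rho * eta)
P_pump = 25.910 * 1519.1 / (951.95 * 0.80041)
P_pump = 51.65676 kW
Convert: 51.65676 kW * 1000.0 = 51657 W
P_pump = 51657 W


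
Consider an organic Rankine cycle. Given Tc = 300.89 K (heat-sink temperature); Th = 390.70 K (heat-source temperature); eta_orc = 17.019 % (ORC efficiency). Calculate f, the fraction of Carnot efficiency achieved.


f = (eta_orc/100) / (1 - Tc/Th)
f = (17.019/100) / (1 - 300.89/390.70)
f = 0.74038


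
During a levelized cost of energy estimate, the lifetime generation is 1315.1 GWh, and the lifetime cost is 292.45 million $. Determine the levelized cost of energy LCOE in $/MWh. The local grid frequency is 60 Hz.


LCOE = C_tot / E_tot * 100
LCOE = 292.45 / 1315.1 * 100
LCOE = 22.23785 cents/kWh
Convert: 22.23785 cents/kWh * 10.0 = 222.38 $/MWh
LCOE = 222.38 $/MWh


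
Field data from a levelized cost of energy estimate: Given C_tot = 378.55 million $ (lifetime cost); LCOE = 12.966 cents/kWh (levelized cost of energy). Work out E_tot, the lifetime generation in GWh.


E_tot = C_tot / LCOE * 100
E_tot = 378.55 / 12.966 * 100
E_tot = 2919.6 GWh


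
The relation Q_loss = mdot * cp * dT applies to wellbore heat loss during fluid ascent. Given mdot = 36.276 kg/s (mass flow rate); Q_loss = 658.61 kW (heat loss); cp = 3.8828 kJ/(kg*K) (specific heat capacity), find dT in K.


dT = Q_loss / (mdot * cp)
dT = 658.61 / (36.276 * 3.8828)
dT = 4.6759 K


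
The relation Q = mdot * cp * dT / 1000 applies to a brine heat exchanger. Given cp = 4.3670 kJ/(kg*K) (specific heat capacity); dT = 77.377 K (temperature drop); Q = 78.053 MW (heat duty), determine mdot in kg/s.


mdot = Q * 1000 / (cp * dT)
mdot = 78.053 * 1000 / (4.3670 * 77.377)
mdot = 230.99 kg/s


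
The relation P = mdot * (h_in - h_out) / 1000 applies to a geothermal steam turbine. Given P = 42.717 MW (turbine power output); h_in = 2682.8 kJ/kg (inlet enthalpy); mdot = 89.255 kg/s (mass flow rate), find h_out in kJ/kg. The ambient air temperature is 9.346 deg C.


h_out = h_in - P * 1000 / mdot
h_out = 2682.8 - 42.717 * 1000 / 89.255
h_out = 2204.2 kJ/kg


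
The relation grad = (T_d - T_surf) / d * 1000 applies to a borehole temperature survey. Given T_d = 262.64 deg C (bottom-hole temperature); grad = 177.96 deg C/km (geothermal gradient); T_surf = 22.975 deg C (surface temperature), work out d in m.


d = (T_d - T_surf) / grad * 1000
d = (262.64 - 22.975) / 177.96 * 1000
d = 1346.7 m


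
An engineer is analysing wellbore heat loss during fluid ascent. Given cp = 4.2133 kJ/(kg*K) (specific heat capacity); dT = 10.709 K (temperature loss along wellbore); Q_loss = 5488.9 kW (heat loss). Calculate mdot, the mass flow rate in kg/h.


mdot = Q_loss / (cp * dT)
mdot = 5488.9 / (4.2133 * 10.709)
mdot = 121.6505 kg/s
Convert: 121.6505 kg/s * 3600.0 = 4.3794e+05 kg/h
mdot = 4.3794e+05 kg/h


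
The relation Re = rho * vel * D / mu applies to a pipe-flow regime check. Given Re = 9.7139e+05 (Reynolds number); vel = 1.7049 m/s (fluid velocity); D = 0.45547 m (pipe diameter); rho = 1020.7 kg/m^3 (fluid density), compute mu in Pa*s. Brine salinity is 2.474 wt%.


mu = rho * vel * D / Re
mu = 1020.7 * 1.7049 * 0.45547 / 9.7139e+05
mu = 0.00081595 Pa*s


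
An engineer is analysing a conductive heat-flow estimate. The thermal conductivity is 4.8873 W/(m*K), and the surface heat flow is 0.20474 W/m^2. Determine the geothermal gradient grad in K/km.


grad = q * 1000 / k
grad = 0.20474 * 1000 / 4.8873
grad = 41.89225 deg C/km
Convert: 41.89225 deg C/km * 1.0 = 41.892 K/km
grad = 41.892 K/km


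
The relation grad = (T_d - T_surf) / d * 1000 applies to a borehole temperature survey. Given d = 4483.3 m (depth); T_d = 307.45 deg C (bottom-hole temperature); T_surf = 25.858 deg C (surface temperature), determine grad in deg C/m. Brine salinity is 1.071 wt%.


grad = (T_d - T_surf) / d * 1000
grad = (307.45 - 25.858) / 4483.3 * 1000
grad = 62.80909 deg C/km
Convert: 62.80909 deg C/km * 0.001 = 0.062809 deg C/m
grad = 0.062809 deg C/m


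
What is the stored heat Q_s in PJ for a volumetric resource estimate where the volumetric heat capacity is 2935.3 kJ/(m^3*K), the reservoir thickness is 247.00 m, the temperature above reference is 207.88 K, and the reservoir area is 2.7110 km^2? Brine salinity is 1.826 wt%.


Step 1: Vr = A*1e6*hr = 2.711*1e6*247.0 = 6.696170e+08 m^3
Step 2: Q_s = Vr*rhoc*dT/1e12 = 6.696170e+08*2935.3*207.88/1e12 = 408.59 PJ
Q_s = 408.59 PJ


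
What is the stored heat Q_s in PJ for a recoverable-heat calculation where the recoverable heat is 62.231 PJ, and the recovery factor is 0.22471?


Q_s = Q_rec / RF
Q_s = 62.231 / 0.22471
Q_s = 276.94 PJ


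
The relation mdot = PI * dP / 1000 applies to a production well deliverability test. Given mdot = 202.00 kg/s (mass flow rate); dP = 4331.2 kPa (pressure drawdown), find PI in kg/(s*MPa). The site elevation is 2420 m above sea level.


PI = mdot * 1000 / dP
PI = 202.00 * 1000 / 4331.2
PI = 46.638 kg/(s*MPa)


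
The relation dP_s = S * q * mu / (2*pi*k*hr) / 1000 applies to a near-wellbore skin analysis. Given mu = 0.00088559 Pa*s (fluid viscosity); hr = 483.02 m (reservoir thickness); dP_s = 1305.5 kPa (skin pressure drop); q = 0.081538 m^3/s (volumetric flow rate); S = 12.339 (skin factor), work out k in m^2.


k = S*q*mu / (2*pi*dP_s*1000*hr)
k = 12.339*0.081538*0.00088559 / (2*pi*1305.5*1000*483.02)
k = 2.2488e-13 m^2


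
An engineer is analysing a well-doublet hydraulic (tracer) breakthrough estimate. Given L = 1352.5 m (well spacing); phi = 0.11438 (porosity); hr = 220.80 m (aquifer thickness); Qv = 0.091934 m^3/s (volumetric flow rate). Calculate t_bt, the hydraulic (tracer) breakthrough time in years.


t_bt = pi * hr * phi * L^2 / (3 * Qv) / (365.25*86400)
t_bt = pi * 220.80 * 0.11438 * 1352.5^2 / (3 * 0.091934) / (365.25*86400)
t_bt = 16.675 years


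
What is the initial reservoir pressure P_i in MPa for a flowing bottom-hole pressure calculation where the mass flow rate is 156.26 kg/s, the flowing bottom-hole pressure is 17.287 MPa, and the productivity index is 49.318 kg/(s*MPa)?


P_i = P_wf + mdot / PI
P_i = 17.287 + 156.26 / 49.318
P_i = 20.455 MPa


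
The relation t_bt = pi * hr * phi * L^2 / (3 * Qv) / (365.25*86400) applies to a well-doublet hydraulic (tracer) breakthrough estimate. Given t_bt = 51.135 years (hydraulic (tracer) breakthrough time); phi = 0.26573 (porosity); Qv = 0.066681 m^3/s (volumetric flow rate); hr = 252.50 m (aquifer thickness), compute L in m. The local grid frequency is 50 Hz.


L = sqrt(t_bt*365.25*86400*3*Qv / (pi*hr*phi))
L = sqrt(51.135*365.25*86400*3*0.066681 / (pi*252.50*0.26573))
L = 1237.5 m


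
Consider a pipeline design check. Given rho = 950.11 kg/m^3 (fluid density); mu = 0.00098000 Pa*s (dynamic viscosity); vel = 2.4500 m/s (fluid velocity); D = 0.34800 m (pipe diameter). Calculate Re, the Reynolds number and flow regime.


Step 1: Re = rho*vel*D/mu = 950.11*2.45*0.348/0.00098 = 8.2660e+05
Step 2: Re = 8.2660e+05 > 4000, so flow is turbulent.
Re = 8.2660e+05 (turbulent)


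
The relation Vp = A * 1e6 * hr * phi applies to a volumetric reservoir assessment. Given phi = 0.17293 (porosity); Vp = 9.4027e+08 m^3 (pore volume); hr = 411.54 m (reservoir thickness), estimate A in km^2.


A = Vp / (1e6 * hr * phi)
A = 9.4027e+08 / (1e6 * 411.54 * 0.17293)
A = 13.212 km^2


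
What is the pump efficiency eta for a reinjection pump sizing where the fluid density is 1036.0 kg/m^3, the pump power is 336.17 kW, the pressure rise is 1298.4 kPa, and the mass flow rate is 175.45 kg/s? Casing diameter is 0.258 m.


eta = mdot * dP / (rho * P_pump)
eta = 175.45 * 1298.4 / (1036.0 * 336.17)
eta = 0.65410


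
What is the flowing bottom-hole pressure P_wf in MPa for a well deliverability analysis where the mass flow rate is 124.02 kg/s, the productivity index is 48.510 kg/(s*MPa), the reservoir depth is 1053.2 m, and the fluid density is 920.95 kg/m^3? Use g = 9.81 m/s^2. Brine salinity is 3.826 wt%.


Step 1: P_i = rho*g*h/1e6 = 920.95*9.81*1053.2/1e6 = 9.515156 MPa
Step 2: P_wf = P_i - mdot/PI = 9.515156 - 124.02/48.51 = 6.9586 MPa
P_wf = 6.9586 MPa


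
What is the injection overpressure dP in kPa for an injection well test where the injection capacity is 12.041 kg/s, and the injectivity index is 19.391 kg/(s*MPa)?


dP = mdot * 1000 / II
dP = 12.041 * 1000 / 19.391
dP = 620.96 kPa


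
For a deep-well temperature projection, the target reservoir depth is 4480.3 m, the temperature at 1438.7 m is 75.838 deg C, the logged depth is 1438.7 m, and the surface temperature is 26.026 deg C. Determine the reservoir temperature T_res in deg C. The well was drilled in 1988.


Step 1: grad = (T_d1 - T_surf)/d1 * 1000 = (75.838 - 26.026)/1438.7 * 1000 = 34.62292 deg C/km
Step 2: T_res = T_surf + grad*d2/1000 = 26.026 + 34.62292*4480.3/1000 = 181.15 deg C
T_res = 181.15 deg C
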